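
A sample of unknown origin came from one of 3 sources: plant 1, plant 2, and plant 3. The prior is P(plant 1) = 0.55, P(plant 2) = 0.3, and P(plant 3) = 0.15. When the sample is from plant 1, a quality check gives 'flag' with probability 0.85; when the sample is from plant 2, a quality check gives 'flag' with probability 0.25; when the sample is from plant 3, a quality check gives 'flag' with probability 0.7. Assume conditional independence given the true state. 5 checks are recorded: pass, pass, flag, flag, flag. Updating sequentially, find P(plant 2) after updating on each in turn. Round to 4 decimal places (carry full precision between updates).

0.1774

After 'pass': normaliser = 0.15·0.5500 + 0.75·0.3000 + 0.3·0.1500; P(plant 1) ≈ 0.2340, P(plant 2) ≈ 0.6383, P(plant 3) ≈ 0.1277
After 'pass': normaliser = 0.15·0.2340 + 0.75·0.6383 + 0.3·0.1277; P(plant 1) ≈ 0.0636, P(plant 2) ≈ 0.8671, P(plant 3) ≈ 0.0694
After 'flag': normaliser = 0.85·0.0636 + 0.25·0.8671 + 0.7·0.0694; P(plant 1) ≈ 0.1692, P(plant 2) ≈ 0.6787, P(plant 3) ≈ 0.1520
After 'flag': normaliser = 0.85·0.1692 + 0.25·0.6787 + 0.7·0.1520; P(plant 1) ≈ 0.3425, P(plant 2) ≈ 0.4041, P(plant 3) ≈ 0.2534
After 'flag': normaliser = 0.85·0.3425 + 0.25·0.4041 + 0.7·0.2534; P(plant 1) ≈ 0.5112, P(plant 2) ≈ 0.1774, P(plant 3) ≈ 0.3115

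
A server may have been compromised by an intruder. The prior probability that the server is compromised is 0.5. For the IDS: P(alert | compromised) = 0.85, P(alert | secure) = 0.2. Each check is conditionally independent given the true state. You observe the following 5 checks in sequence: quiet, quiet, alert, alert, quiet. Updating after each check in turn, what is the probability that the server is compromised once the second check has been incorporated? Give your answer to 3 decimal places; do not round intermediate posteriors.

0.034

After 'quiet': P(compromised) = 0.15·0.5000 / (0.15·0.5000 + 0.8·0.5000) ≈ 0.1579
After 'quiet': P(compromised) = 0.15·0.1579 / (0.15·0.1579 + 0.8·0.8421) ≈ 0.0340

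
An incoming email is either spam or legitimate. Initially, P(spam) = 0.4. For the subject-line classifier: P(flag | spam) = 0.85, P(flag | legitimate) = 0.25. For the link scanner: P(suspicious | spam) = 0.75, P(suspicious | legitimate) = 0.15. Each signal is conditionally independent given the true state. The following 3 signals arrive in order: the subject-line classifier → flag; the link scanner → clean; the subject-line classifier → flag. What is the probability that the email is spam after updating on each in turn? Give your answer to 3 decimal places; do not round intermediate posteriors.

After the subject-line classifier='flag': P(spam) = 0.85·0.4000 / (0.85·0.4000 + 0.25·0.6000) ≈ 0.6939
After the link scanner='clean': P(spam) = 0.25·0.6939 / (0.25·0.6939 + 0.85·0.3061) ≈ 0.4000
After the subject-line classifier='flag': P(spam) = 0.85·0.4000 / (0.85·0.4000 + 0.25·0.6000) ≈ 0.6939

0.694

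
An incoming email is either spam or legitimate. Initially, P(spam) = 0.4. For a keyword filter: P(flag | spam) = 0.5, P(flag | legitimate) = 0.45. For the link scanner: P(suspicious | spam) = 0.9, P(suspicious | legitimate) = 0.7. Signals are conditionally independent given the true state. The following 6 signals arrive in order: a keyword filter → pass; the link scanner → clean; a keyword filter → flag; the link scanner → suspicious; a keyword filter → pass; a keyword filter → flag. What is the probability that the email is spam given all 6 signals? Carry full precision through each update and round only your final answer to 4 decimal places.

0.2257

After a keyword filter='pass': P(spam) = 0.5·0.4000 / (0.5·0.4000 + 0.55·0.6000) ≈ 0.3774
After the link scanner='clean': P(spam) = 0.1·0.3774 / (0.1·0.3774 + 0.3·0.6226) ≈ 0.1681
After a keyword filter='flag': P(spam) = 0.5·0.1681 / (0.5·0.1681 + 0.45·0.8319) ≈ 0.1833
After the link scanner='suspicious': P(spam) = 0.9·0.1833 / (0.9·0.1833 + 0.7·0.8167) ≈ 0.2240
After a keyword filter='pass': P(spam) = 0.5·0.2240 / (0.5·0.2240 + 0.55·0.7760) ≈ 0.2078
After a keyword filter='flag': P(spam) = 0.5·0.2078 / (0.5·0.2078 + 0.45·0.7922) ≈ 0.2257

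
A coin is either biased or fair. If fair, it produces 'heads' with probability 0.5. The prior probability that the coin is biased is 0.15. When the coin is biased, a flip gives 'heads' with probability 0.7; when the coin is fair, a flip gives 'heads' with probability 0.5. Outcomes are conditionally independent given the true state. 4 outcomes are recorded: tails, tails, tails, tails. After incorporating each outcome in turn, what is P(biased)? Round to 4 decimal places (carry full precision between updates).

0.0224

After 'tails': P(biased) = 0.3·0.1500 / (0.3·0.1500 + 0.5·0.8500) ≈ 0.0957
After 'tails': P(biased) = 0.3·0.0957 / (0.3·0.0957 + 0.5·0.9043) ≈ 0.0597
After 'tails': P(biased) = 0.3·0.0597 / (0.3·0.0597 + 0.5·0.9403) ≈ 0.0367
After 'tails': P(biased) = 0.3·0.0367 / (0.3·0.0367 + 0.5·0.9633) ≈ 0.0224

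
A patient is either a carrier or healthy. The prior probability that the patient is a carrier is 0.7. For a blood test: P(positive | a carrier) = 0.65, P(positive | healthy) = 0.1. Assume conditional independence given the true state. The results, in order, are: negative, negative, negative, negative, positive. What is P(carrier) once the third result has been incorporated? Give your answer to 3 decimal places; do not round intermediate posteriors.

0.121

Apply Bayes' rule sequentially, carrying P(carrier) forward.
After 'negative': P(carrier) = 0.35·0.7000 / (0.35·0.7000 + 0.9·0.3000) ≈ 0.4757
After 'negative': P(carrier) = 0.35·0.4757 / (0.35·0.4757 + 0.9·0.5243) ≈ 0.2608
After 'negative': P(carrier) = 0.35·0.2608 / (0.35·0.2608 + 0.9·0.7392) ≈ 0.1207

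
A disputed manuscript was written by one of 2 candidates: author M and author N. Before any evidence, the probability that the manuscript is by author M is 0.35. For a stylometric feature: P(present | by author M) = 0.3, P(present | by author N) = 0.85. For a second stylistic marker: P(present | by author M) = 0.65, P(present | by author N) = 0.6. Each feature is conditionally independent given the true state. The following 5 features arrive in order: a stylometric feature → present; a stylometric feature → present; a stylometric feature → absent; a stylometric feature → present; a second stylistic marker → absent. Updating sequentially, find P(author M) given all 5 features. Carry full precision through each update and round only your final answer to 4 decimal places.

0.0881

After a stylometric feature='present': P(author M) = 0.3·0.3500 / (0.3·0.3500 + 0.85·0.6500) ≈ 0.1597
After a stylometric feature='present': P(author M) = 0.3·0.1597 / (0.3·0.1597 + 0.85·0.8403) ≈ 0.0629
After a stylometric feature='absent': P(author M) = 0.7·0.0629 / (0.7·0.0629 + 0.15·0.9371) ≈ 0.2384
After a stylometric feature='present': P(author M) = 0.3·0.2384 / (0.3·0.2384 + 0.85·0.7616) ≈ 0.0995
After a second stylistic marker='absent': P(author M) = 0.35·0.0995 / (0.35·0.0995 + 0.4·0.9005) ≈ 0.0881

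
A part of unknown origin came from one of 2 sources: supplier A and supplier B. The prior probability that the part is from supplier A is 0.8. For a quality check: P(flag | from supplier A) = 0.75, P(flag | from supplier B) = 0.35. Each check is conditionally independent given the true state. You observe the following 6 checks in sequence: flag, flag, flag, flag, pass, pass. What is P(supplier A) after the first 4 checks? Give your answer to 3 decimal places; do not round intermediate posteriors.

0.988

After 'flag': P(supplier A) = 0.75·0.8000 / (0.75·0.8000 + 0.35·0.2000) ≈ 0.8955
After 'flag': P(supplier A) = 0.75·0.8955 / (0.75·0.8955 + 0.35·0.1045) ≈ 0.9484
After 'flag': P(supplier A) = 0.75·0.9484 / (0.75·0.9484 + 0.35·0.0516) ≈ 0.9752
After 'flag': P(supplier A) = 0.75·0.9752 / (0.75·0.9752 + 0.35·0.0248) ≈ 0.9883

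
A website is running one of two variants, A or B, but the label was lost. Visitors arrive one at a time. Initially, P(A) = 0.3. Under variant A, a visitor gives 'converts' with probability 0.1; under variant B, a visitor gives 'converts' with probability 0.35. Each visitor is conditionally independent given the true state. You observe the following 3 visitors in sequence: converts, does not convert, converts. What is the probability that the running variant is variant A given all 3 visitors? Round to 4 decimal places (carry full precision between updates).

After 'converts': P(A) = 0.1·0.3000 / (0.1·0.3000 + 0.35·0.7000) ≈ 0.1091
After 'does not convert': P(A) = 0.9·0.1091 / (0.9·0.1091 + 0.65·0.8909) ≈ 0.1450
After 'converts': P(A) = 0.1·0.1450 / (0.1·0.1450 + 0.35·0.8550) ≈ 0.0462

0.0462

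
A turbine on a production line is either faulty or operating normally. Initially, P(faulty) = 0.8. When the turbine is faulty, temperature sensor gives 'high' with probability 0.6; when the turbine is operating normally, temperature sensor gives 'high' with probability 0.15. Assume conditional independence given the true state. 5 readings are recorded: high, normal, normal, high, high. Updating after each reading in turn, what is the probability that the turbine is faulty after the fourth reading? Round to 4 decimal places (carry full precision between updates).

0.9341

After 'high': P(faulty) = 0.6·0.8000 / (0.6·0.8000 + 0.15·0.2000) ≈ 0.9412
After 'normal': P(faulty) = 0.4·0.9412 / (0.4·0.9412 + 0.85·0.0588) ≈ 0.8828
After 'normal': P(faulty) = 0.4·0.8828 / (0.4·0.8828 + 0.85·0.1172) ≈ 0.7799
After 'high': P(faulty) = 0.6·0.7799 / (0.6·0.7799 + 0.15·0.2201) ≈ 0.9341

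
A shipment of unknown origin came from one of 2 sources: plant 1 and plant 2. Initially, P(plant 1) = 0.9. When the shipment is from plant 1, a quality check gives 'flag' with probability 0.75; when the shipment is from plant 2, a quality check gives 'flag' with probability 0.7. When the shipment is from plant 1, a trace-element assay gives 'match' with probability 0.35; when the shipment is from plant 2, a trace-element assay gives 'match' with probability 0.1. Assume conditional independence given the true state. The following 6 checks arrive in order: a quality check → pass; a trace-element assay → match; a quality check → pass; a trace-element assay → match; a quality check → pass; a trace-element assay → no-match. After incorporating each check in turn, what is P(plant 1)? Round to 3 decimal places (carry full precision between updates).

After a quality check='pass': P(plant 1) = 0.25·0.9000 / (0.25·0.9000 + 0.3·0.1000) ≈ 0.8824
After a trace-element assay='match': P(plant 1) = 0.35·0.8824 / (0.35·0.8824 + 0.1·0.1176) ≈ 0.9633
After a quality check='pass': P(plant 1) = 0.25·0.9633 / (0.25·0.9633 + 0.3·0.0367) ≈ 0.9563
After a trace-element assay='match': P(plant 1) = 0.35·0.9563 / (0.35·0.9563 + 0.1·0.0437) ≈ 0.9871
After a quality check='pass': P(plant 1) = 0.25·0.9871 / (0.25·0.9871 + 0.3·0.0129) ≈ 0.9846
After a trace-element assay='no-match': P(plant 1) = 0.65·0.9846 / (0.65·0.9846 + 0.9·0.0154) ≈ 0.9788

0.979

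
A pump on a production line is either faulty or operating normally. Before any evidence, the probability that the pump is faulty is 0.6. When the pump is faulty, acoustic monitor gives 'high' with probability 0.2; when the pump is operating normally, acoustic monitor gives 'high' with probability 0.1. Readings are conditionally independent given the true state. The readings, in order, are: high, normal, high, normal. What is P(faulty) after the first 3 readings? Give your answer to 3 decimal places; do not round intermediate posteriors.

0.842

Apply Bayes' rule sequentially, carrying P(faulty) forward.
After 'high': P(faulty) = 0.2·0.6000 / (0.2·0.6000 + 0.1·0.4000) ≈ 0.7500
After 'normal': P(faulty) = 0.8·0.7500 / (0.8·0.7500 + 0.9·0.2500) ≈ 0.7273
After 'high': P(faulty) = 0.2·0.7273 / (0.2·0.7273 + 0.1·0.2727) ≈ 0.8421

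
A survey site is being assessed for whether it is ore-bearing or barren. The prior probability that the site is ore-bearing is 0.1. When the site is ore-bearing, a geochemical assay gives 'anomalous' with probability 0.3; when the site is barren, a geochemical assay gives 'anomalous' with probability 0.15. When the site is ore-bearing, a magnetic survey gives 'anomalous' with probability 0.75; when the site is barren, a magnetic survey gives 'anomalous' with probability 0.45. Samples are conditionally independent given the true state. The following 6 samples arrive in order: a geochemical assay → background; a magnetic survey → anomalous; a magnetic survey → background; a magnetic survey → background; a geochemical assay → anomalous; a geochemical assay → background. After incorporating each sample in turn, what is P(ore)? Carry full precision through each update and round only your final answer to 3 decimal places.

After a geochemical assay='background': P(ore) = 0.7·0.1000 / (0.7·0.1000 + 0.85·0.9000) ≈ 0.0838
After a magnetic survey='anomalous': P(ore) = 0.75·0.0838 / (0.75·0.0838 + 0.45·0.9162) ≈ 0.1323
After a magnetic survey='background': P(ore) = 0.25·0.1323 / (0.25·0.1323 + 0.55·0.8677) ≈ 0.0648
After a magnetic survey='background': P(ore) = 0.25·0.0648 / (0.25·0.0648 + 0.55·0.9352) ≈ 0.0305
After a geochemical assay='anomalous': P(ore) = 0.3·0.0305 / (0.3·0.0305 + 0.15·0.9695) ≈ 0.0593
After a geochemical assay='background': P(ore) = 0.7·0.0593 / (0.7·0.0593 + 0.85·0.9407) ≈ 0.0493

0.049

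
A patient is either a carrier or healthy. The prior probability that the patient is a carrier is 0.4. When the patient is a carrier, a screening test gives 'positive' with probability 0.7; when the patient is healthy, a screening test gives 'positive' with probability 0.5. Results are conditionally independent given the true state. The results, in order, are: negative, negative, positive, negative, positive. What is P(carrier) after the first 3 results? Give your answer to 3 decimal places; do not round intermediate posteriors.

0.251

After 'negative': P(carrier) = 0.3·0.4000 / (0.3·0.4000 + 0.5·0.6000) ≈ 0.2857
After 'negative': P(carrier) = 0.3·0.2857 / (0.3·0.2857 + 0.5·0.7143) ≈ 0.1935
After 'positive': P(carrier) = 0.7·0.1935 / (0.7·0.1935 + 0.5·0.8065) ≈ 0.2515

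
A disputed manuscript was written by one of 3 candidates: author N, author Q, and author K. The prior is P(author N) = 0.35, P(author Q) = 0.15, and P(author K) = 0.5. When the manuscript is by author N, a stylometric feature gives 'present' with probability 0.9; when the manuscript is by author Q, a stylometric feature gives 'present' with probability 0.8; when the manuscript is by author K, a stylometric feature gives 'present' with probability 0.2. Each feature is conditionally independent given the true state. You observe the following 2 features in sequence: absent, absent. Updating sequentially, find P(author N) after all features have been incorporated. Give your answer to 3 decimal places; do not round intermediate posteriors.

0.011

Apply Bayes' rule sequentially, carrying P(author N) forward.
After 'absent': normaliser = 0.1·0.3500 + 0.2·0.1500 + 0.8·0.5000; P(author N) ≈ 0.0753, P(author Q) ≈ 0.0645, P(author K) ≈ 0.8602
After 'absent': normaliser = 0.1·0.0753 + 0.2·0.0645 + 0.8·0.8602; P(author N) ≈ 0.0106, P(author Q) ≈ 0.0182, P(author K) ≈ 0.9712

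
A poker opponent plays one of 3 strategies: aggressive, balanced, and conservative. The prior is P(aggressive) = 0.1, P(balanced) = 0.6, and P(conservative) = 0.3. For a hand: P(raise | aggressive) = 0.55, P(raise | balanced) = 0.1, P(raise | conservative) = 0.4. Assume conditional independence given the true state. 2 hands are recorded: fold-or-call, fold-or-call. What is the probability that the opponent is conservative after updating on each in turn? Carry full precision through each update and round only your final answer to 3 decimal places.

0.176

Each posterior becomes the prior for the next update.
After 'fold-or-call': normaliser = 0.45·0.1000 + 0.9·0.6000 + 0.6·0.3000; P(aggressive) ≈ 0.0588, P(balanced) ≈ 0.7059, P(conservative) ≈ 0.2353
After 'fold-or-call': normaliser = 0.45·0.0588 + 0.9·0.7059 + 0.6·0.2353; P(aggressive) ≈ 0.0330, P(balanced) ≈ 0.7912, P(conservative) ≈ 0.1758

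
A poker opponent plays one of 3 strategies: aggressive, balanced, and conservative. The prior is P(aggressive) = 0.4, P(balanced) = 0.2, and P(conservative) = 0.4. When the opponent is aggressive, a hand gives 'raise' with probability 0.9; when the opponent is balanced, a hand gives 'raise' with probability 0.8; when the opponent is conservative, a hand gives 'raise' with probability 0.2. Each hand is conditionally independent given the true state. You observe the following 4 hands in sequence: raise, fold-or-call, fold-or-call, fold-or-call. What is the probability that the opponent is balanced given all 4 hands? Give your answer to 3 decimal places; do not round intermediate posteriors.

After 'raise': normaliser = 0.9·0.4000 + 0.8·0.2000 + 0.2·0.4000; P(aggressive) ≈ 0.6000, P(balanced) ≈ 0.2667, P(conservative) ≈ 0.1333
After 'fold-or-call': normaliser = 0.1·0.6000 + 0.2·0.2667 + 0.8·0.1333; P(aggressive) ≈ 0.2727, P(balanced) ≈ 0.2424, P(conservative) ≈ 0.4848
After 'fold-or-call': normaliser = 0.1·0.2727 + 0.2·0.2424 + 0.8·0.4848; P(aggressive) ≈ 0.0588, P(balanced) ≈ 0.1046, P(conservative) ≈ 0.8366
After 'fold-or-call': normaliser = 0.1·0.0588 + 0.2·0.1046 + 0.8·0.8366; P(aggressive) ≈ 0.0085, P(balanced) ≈ 0.0300, P(conservative) ≈ 0.9615

0.030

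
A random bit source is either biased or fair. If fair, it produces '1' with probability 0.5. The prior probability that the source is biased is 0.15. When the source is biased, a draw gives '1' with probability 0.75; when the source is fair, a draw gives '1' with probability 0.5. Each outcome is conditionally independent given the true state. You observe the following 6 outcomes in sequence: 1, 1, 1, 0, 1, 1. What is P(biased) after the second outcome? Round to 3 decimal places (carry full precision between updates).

After '1': P(biased) = 0.75·0.1500 / (0.75·0.1500 + 0.5·0.8500) ≈ 0.2093
After '1': P(biased) = 0.75·0.2093 / (0.75·0.2093 + 0.5·0.7907) ≈ 0.2842

0.284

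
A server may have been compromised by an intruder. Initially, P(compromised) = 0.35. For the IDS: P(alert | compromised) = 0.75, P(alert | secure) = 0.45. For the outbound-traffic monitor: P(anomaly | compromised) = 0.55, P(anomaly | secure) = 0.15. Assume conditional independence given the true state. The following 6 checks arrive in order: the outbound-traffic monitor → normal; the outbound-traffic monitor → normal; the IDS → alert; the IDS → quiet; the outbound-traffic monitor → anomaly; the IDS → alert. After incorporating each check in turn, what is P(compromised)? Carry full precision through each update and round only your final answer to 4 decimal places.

0.4113

After the outbound-traffic monitor='normal': P(compromised) = 0.45·0.3500 / (0.45·0.3500 + 0.85·0.6500) ≈ 0.2218
After the outbound-traffic monitor='normal': P(compromised) = 0.45·0.2218 / (0.45·0.2218 + 0.85·0.7782) ≈ 0.1311
After the IDS='alert': P(compromised) = 0.75·0.1311 / (0.75·0.1311 + 0.45·0.8689) ≈ 0.2010
After the IDS='quiet': P(compromised) = 0.25·0.2010 / (0.25·0.2010 + 0.55·0.7990) ≈ 0.1026
After the outbound-traffic monitor='anomaly': P(compromised) = 0.55·0.1026 / (0.55·0.1026 + 0.15·0.8974) ≈ 0.2954
After the IDS='alert': P(compromised) = 0.75·0.2954 / (0.75·0.2954 + 0.45·0.7046) ≈ 0.4113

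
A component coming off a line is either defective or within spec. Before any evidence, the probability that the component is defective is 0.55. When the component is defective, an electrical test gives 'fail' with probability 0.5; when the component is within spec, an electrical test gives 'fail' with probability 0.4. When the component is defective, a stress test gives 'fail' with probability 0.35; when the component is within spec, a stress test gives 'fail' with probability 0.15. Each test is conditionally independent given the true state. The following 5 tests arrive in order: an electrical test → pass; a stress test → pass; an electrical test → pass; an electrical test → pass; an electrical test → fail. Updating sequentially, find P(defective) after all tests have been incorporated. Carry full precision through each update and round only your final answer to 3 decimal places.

After an electrical test='pass': P(defective) = 0.5·0.5500 / (0.5·0.5500 + 0.6·0.4500) ≈ 0.5046
After a stress test='pass': P(defective) = 0.65·0.5046 / (0.65·0.5046 + 0.85·0.4954) ≈ 0.4378
After an electrical test='pass': P(defective) = 0.5·0.4378 / (0.5·0.4378 + 0.6·0.5622) ≈ 0.3936
After an electrical test='pass': P(defective) = 0.5·0.3936 / (0.5·0.3936 + 0.6·0.6064) ≈ 0.3510
After an electrical test='fail': P(defective) = 0.5·0.3510 / (0.5·0.3510 + 0.4·0.6490) ≈ 0.4034

0.403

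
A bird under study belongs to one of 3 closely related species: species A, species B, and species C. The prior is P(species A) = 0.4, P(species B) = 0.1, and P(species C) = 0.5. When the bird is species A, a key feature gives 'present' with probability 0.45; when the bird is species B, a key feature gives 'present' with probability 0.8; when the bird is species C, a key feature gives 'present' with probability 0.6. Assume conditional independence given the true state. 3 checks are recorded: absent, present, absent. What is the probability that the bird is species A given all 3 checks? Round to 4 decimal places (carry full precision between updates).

After 'absent': normaliser = 0.55·0.4000 + 0.2·0.1000 + 0.4·0.5000; P(species A) ≈ 0.5000, P(species B) ≈ 0.0455, P(species C) ≈ 0.4545
After 'present': normaliser = 0.45·0.5000 + 0.8·0.0455 + 0.6·0.4545; P(species A) ≈ 0.4213, P(species B) ≈ 0.0681, P(species C) ≈ 0.5106
After 'absent': normaliser = 0.55·0.4213 + 0.2·0.0681 + 0.4·0.5106; P(species A) ≈ 0.5154, P(species B) ≈ 0.0303, P(species C) ≈ 0.4543

0.5154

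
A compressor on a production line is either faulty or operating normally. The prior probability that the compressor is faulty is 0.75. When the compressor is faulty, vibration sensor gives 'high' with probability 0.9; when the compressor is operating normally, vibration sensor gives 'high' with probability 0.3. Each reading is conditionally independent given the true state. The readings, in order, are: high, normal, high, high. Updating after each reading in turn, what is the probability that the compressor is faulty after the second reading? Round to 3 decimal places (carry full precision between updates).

Apply Bayes' rule sequentially, carrying P(faulty) forward.
After 'high': P(faulty) = 0.9·0.7500 / (0.9·0.7500 + 0.3·0.2500) ≈ 0.9000
After 'normal': P(faulty) = 0.1·0.9000 / (0.1·0.9000 + 0.7·0.1000) ≈ 0.5625

0.563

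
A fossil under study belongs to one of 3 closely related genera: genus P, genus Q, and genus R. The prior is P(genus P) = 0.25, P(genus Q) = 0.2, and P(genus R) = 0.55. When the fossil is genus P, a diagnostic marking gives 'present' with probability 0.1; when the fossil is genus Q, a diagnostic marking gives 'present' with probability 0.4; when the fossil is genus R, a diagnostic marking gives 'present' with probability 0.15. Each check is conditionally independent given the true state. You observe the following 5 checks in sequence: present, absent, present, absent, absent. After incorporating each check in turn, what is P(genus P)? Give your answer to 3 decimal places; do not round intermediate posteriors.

0.112

After 'present': normaliser = 0.1·0.2500 + 0.4·0.2000 + 0.15·0.5500; P(genus P) ≈ 0.1333, P(genus Q) ≈ 0.4267, P(genus R) ≈ 0.4400
After 'absent': normaliser = 0.9·0.1333 + 0.6·0.4267 + 0.85·0.4400; P(genus P) ≈ 0.1600, P(genus Q) ≈ 0.3413, P(genus R) ≈ 0.4987
After 'present': normaliser = 0.1·0.1600 + 0.4·0.3413 + 0.15·0.4987; P(genus P) ≈ 0.0704, P(genus Q) ≈ 0.6006, P(genus R) ≈ 0.3290
After 'absent': normaliser = 0.9·0.0704 + 0.6·0.6006 + 0.85·0.3290; P(genus P) ≈ 0.0901, P(genus Q) ≈ 0.5123, P(genus R) ≈ 0.3976
After 'absent': normaliser = 0.9·0.0901 + 0.6·0.5123 + 0.85·0.3976; P(genus P) ≈ 0.1116, P(genus Q) ≈ 0.4232, P(genus R) ≈ 0.4653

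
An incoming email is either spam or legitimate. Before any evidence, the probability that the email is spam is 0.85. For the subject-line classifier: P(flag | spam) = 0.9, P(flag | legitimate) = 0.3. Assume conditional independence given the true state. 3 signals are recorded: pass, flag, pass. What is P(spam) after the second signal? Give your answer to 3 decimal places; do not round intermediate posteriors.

After 'pass': P(spam) = 0.1·0.8500 / (0.1·0.8500 + 0.7·0.1500) ≈ 0.4474
After 'flag': P(spam) = 0.9·0.4474 / (0.9·0.4474 + 0.3·0.5526) ≈ 0.7083

0.708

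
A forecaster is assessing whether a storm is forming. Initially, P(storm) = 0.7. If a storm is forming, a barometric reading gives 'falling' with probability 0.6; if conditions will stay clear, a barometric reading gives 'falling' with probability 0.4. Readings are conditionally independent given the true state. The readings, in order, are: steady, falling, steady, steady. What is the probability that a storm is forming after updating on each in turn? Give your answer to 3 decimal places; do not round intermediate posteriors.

0.509

After 'steady': P(storm) = 0.4·0.7000 / (0.4·0.7000 + 0.6·0.3000) ≈ 0.6087
After 'falling': P(storm) = 0.6·0.6087 / (0.6·0.6087 + 0.4·0.3913) ≈ 0.7000
After 'steady': P(storm) = 0.4·0.7000 / (0.4·0.7000 + 0.6·0.3000) ≈ 0.6087
After 'steady': P(storm) = 0.4·0.6087 / (0.4·0.6087 + 0.6·0.3913) ≈ 0.5091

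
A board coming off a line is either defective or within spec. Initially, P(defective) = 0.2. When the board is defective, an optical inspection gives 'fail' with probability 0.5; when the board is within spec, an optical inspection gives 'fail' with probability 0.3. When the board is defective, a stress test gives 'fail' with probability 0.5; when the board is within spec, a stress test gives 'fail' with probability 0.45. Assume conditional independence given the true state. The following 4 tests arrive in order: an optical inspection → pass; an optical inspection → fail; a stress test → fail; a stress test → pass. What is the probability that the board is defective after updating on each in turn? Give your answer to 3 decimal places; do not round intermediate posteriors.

0.231

After an optical inspection='pass': P(defective) = 0.5·0.2000 / (0.5·0.2000 + 0.7·0.8000) ≈ 0.1515
After an optical inspection='fail': P(defective) = 0.5·0.1515 / (0.5·0.1515 + 0.3·0.8485) ≈ 0.2294
After a stress test='fail': P(defective) = 0.5·0.2294 / (0.5·0.2294 + 0.45·0.7706) ≈ 0.2485
After a stress test='pass': P(defective) = 0.5·0.2485 / (0.5·0.2485 + 0.55·0.7515) ≈ 0.2311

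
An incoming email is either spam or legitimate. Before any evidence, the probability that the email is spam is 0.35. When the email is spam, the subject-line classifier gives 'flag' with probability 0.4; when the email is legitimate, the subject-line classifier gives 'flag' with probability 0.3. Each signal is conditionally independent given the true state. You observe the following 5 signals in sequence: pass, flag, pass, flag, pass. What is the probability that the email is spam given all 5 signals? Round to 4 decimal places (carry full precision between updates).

After 'pass': P(spam) = 0.6·0.3500 / (0.6·0.3500 + 0.7·0.6500) ≈ 0.3158
After 'flag': P(spam) = 0.4·0.3158 / (0.4·0.3158 + 0.3·0.6842) ≈ 0.3810
After 'pass': P(spam) = 0.6·0.3810 / (0.6·0.3810 + 0.7·0.6190) ≈ 0.3453
After 'flag': P(spam) = 0.4·0.3453 / (0.4·0.3453 + 0.3·0.6547) ≈ 0.4129
After 'pass': P(spam) = 0.6·0.4129 / (0.6·0.4129 + 0.7·0.5871) ≈ 0.3761

0.3761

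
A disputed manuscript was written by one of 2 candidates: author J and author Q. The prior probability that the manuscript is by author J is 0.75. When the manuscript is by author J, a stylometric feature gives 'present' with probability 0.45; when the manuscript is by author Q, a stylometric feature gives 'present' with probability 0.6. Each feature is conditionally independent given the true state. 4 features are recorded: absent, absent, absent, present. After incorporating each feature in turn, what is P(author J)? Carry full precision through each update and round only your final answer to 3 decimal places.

Each posterior becomes the prior for the next update.
After 'absent': P(author J) = 0.55·0.7500 / (0.55·0.7500 + 0.4·0.2500) ≈ 0.8049
After 'absent': P(author J) = 0.55·0.8049 / (0.55·0.8049 + 0.4·0.1951) ≈ 0.8501
After 'absent': P(author J) = 0.55·0.8501 / (0.55·0.8501 + 0.4·0.1499) ≈ 0.8863
After 'present': P(author J) = 0.45·0.8863 / (0.45·0.8863 + 0.6·0.1137) ≈ 0.8540

0.854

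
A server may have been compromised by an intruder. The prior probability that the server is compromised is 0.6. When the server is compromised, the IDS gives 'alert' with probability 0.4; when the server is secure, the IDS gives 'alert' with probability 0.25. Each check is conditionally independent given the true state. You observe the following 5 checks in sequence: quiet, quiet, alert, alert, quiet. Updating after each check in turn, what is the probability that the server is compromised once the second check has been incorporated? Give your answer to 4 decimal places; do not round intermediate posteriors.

After 'quiet': P(compromised) = 0.6·0.6000 / (0.6·0.6000 + 0.75·0.4000) ≈ 0.5455
After 'quiet': P(compromised) = 0.6·0.5455 / (0.6·0.5455 + 0.75·0.4545) ≈ 0.4898

0.4898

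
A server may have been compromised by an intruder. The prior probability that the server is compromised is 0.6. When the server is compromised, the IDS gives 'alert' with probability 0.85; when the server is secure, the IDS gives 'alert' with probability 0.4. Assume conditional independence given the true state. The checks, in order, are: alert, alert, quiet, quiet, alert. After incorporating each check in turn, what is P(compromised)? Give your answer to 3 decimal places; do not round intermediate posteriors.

0.474

After 'alert': P(compromised) = 0.85·0.6000 / (0.85·0.6000 + 0.4·0.4000) ≈ 0.7612
After 'alert': P(compromised) = 0.85·0.7612 / (0.85·0.7612 + 0.4·0.2388) ≈ 0.8714
After 'quiet': P(compromised) = 0.15·0.8714 / (0.15·0.8714 + 0.6·0.1286) ≈ 0.6287
After 'quiet': P(compromised) = 0.15·0.6287 / (0.15·0.6287 + 0.6·0.3713) ≈ 0.2974
After 'alert': P(compromised) = 0.85·0.2974 / (0.85·0.2974 + 0.4·0.7026) ≈ 0.4736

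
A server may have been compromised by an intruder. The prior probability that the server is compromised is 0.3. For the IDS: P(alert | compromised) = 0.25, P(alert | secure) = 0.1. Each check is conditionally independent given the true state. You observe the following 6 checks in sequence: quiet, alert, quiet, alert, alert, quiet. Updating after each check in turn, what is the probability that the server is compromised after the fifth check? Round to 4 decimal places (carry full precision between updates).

0.8230

Apply Bayes' rule sequentially, carrying P(compromised) forward.
After 'quiet': P(compromised) = 0.75·0.3000 / (0.75·0.3000 + 0.9·0.7000) ≈ 0.2632
After 'alert': P(compromised) = 0.25·0.2632 / (0.25·0.2632 + 0.1·0.7368) ≈ 0.4717
After 'quiet': P(compromised) = 0.75·0.4717 / (0.75·0.4717 + 0.9·0.5283) ≈ 0.4266
After 'alert': P(compromised) = 0.25·0.4266 / (0.25·0.4266 + 0.1·0.5734) ≈ 0.6504
After 'alert': P(compromised) = 0.25·0.6504 / (0.25·0.6504 + 0.1·0.3496) ≈ 0.8230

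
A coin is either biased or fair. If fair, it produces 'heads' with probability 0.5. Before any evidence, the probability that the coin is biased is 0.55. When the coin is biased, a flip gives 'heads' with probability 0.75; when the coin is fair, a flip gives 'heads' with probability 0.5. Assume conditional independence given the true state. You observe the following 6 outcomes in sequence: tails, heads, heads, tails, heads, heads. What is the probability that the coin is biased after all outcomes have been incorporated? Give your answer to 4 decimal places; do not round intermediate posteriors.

0.6074

After 'tails': P(biased) = 0.25·0.5500 / (0.25·0.5500 + 0.5·0.4500) ≈ 0.3793
After 'heads': P(biased) = 0.75·0.3793 / (0.75·0.3793 + 0.5·0.6207) ≈ 0.4783
After 'heads': P(biased) = 0.75·0.4783 / (0.75·0.4783 + 0.5·0.5217) ≈ 0.5789
After 'tails': P(biased) = 0.25·0.5789 / (0.25·0.5789 + 0.5·0.4211) ≈ 0.4074
After 'heads': P(biased) = 0.75·0.4074 / (0.75·0.4074 + 0.5·0.5926) ≈ 0.5077
After 'heads': P(biased) = 0.75·0.5077 / (0.75·0.5077 + 0.5·0.4923) ≈ 0.6074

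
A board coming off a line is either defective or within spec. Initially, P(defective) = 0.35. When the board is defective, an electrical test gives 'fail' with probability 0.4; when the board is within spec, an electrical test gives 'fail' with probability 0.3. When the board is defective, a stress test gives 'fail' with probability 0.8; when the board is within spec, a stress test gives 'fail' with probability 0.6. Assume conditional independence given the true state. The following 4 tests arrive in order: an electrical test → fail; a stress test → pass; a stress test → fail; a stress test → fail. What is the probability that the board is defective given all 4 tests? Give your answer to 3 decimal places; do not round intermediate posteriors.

0.390

After an electrical test='fail': P(defective) = 0.4·0.3500 / (0.4·0.3500 + 0.3·0.6500) ≈ 0.4179
After a stress test='pass': P(defective) = 0.2·0.4179 / (0.2·0.4179 + 0.4·0.5821) ≈ 0.2642
After a stress test='fail': P(defective) = 0.8·0.2642 / (0.8·0.2642 + 0.6·0.7358) ≈ 0.3237
After a stress test='fail': P(defective) = 0.8·0.3237 / (0.8·0.3237 + 0.6·0.6763) ≈ 0.3896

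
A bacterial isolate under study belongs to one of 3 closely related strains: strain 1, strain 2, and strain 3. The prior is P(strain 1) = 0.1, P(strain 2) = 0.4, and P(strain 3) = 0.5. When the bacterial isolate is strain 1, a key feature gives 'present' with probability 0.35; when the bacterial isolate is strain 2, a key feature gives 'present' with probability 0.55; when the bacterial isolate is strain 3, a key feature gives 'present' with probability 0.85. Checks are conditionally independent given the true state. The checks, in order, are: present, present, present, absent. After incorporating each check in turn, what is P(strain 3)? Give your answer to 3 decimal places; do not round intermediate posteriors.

0.585

Each posterior becomes the prior for the next update.
After 'present': normaliser = 0.35·0.1000 + 0.55·0.4000 + 0.85·0.5000; P(strain 1) ≈ 0.0515, P(strain 2) ≈ 0.3235, P(strain 3) ≈ 0.6250
After 'present': normaliser = 0.35·0.0515 + 0.55·0.3235 + 0.85·0.6250; P(strain 1) ≈ 0.0248, P(strain 2) ≈ 0.2447, P(strain 3) ≈ 0.7305
After 'present': normaliser = 0.35·0.0248 + 0.55·0.2447 + 0.85·0.7305; P(strain 1) ≈ 0.0113, P(strain 2) ≈ 0.1761, P(strain 3) ≈ 0.8125
After 'absent': normaliser = 0.65·0.0113 + 0.45·0.1761 + 0.15·0.8125; P(strain 1) ≈ 0.0354, P(strain 2) ≈ 0.3801, P(strain 3) ≈ 0.5846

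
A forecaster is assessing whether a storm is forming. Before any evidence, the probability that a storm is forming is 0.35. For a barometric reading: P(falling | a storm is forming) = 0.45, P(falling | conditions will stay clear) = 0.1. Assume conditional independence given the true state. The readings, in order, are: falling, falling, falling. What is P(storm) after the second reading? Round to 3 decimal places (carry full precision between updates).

0.916

After 'falling': P(storm) = 0.45·0.3500 / (0.45·0.3500 + 0.1·0.6500) ≈ 0.7079
After 'falling': P(storm) = 0.45·0.7079 / (0.45·0.7079 + 0.1·0.2921) ≈ 0.9160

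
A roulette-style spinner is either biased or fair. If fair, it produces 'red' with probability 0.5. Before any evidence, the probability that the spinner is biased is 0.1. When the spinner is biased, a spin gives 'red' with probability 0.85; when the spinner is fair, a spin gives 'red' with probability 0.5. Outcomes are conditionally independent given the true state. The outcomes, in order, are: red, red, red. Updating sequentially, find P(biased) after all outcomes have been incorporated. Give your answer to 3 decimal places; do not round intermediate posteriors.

0.353

After 'red': P(biased) = 0.85·0.1000 / (0.85·0.1000 + 0.5·0.9000) ≈ 0.1589
After 'red': P(biased) = 0.85·0.1589 / (0.85·0.1589 + 0.5·0.8411) ≈ 0.2431
After 'red': P(biased) = 0.85·0.2431 / (0.85·0.2431 + 0.5·0.7569) ≈ 0.3531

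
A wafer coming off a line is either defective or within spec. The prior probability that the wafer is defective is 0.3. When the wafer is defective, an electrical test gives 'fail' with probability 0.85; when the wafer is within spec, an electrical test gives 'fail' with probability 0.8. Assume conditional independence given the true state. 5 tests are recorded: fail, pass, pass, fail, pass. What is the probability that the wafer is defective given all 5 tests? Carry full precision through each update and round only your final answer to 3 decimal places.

Each posterior becomes the prior for the next update.
After 'fail': P(defective) = 0.85·0.3000 / (0.85·0.3000 + 0.8·0.7000) ≈ 0.3129
After 'pass': P(defective) = 0.15·0.3129 / (0.15·0.3129 + 0.2·0.6871) ≈ 0.2546
After 'pass': P(defective) = 0.15·0.2546 / (0.15·0.2546 + 0.2·0.7454) ≈ 0.2039
After 'fail': P(defective) = 0.85·0.2039 / (0.85·0.2039 + 0.8·0.7961) ≈ 0.2139
After 'pass': P(defective) = 0.15·0.2139 / (0.15·0.2139 + 0.2·0.7861) ≈ 0.1695

0.170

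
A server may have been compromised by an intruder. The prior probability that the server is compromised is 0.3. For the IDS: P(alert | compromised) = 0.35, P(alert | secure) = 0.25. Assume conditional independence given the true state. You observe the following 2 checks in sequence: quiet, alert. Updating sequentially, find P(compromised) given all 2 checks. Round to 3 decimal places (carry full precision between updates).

0.342

After 'quiet': P(compromised) = 0.65·0.3000 / (0.65·0.3000 + 0.75·0.7000) ≈ 0.2708
After 'alert': P(compromised) = 0.35·0.2708 / (0.35·0.2708 + 0.25·0.7292) ≈ 0.3421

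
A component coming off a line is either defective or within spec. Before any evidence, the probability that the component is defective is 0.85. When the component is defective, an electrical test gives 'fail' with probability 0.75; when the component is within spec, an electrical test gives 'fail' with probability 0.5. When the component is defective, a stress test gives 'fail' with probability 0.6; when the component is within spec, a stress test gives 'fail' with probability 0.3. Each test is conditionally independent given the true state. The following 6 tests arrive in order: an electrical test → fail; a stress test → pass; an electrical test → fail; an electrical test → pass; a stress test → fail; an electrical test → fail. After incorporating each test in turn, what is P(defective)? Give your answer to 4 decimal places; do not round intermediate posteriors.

After an electrical test='fail': P(defective) = 0.75·0.8500 / (0.75·0.8500 + 0.5·0.1500) ≈ 0.8947
After a stress test='pass': P(defective) = 0.4·0.8947 / (0.4·0.8947 + 0.7·0.1053) ≈ 0.8293
After an electrical test='fail': P(defective) = 0.75·0.8293 / (0.75·0.8293 + 0.5·0.1707) ≈ 0.8793
After an electrical test='pass': P(defective) = 0.25·0.8793 / (0.25·0.8793 + 0.5·0.1207) ≈ 0.7846
After a stress test='fail': P(defective) = 0.6·0.7846 / (0.6·0.7846 + 0.3·0.2154) ≈ 0.8793
After an electrical test='fail': P(defective) = 0.75·0.8793 / (0.75·0.8793 + 0.5·0.1207) ≈ 0.9162

0.9162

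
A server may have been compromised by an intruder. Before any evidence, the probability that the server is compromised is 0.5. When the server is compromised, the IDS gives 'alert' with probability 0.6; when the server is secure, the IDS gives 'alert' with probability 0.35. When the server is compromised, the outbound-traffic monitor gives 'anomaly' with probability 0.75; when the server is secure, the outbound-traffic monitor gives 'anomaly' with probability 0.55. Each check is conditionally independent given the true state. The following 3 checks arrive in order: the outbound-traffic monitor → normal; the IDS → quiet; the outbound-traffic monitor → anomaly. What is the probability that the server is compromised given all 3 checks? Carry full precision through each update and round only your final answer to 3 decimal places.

0.318

After the outbound-traffic monitor='normal': P(compromised) = 0.25·0.5000 / (0.25·0.5000 + 0.45·0.5000) ≈ 0.3571
After the IDS='quiet': P(compromised) = 0.4·0.3571 / (0.4·0.3571 + 0.65·0.6429) ≈ 0.2548
After the outbound-traffic monitor='anomaly': P(compromised) = 0.75·0.2548 / (0.75·0.2548 + 0.55·0.7452) ≈ 0.3180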